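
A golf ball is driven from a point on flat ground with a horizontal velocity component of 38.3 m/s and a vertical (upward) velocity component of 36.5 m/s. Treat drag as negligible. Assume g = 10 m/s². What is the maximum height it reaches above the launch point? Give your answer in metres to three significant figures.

Peak height H = v_y0² / (2g) = 1332.2 / 20.00 = 66.61 m.

66.6 m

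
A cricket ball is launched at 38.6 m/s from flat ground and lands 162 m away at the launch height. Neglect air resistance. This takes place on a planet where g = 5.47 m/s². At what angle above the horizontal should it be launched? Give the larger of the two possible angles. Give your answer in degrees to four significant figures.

Level-ground range R = v₀² sin(2θ)/g ⇒ sin(2θ) = gR/v₀² = 5.47 × 162 / 38.6² = 0.5947.
2θ = 36.49° or 180° − 36.49° = 143.5°, so θ = 18.25° or 71.75°.
The larger angle is 71.75°.

71.75°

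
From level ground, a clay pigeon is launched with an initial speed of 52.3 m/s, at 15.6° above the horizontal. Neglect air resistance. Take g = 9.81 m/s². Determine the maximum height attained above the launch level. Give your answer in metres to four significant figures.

Horizontal component vₓ = 52.30 cos 15.6° = 50.37 m/s; vertical v_y0 = 52.30 sin 15.6° = 14.06 m/s.
Maximum height: H = v_y0² / (2g) = 14.06² / (2 × 9.81) = 10.08 m.

10.08 m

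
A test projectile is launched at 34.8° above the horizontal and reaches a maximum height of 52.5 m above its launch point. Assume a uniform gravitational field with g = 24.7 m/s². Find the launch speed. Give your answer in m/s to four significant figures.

At the peak v_y = 0, so v_y0 = √(2gH) = √(2 × 24.7 × 52.5) = 50.93 m/s.
v_y0 = v₀ sin θ ⇒ v₀ = 50.93 / sin 34.8° = 89.23 m/s.

89.23 m/s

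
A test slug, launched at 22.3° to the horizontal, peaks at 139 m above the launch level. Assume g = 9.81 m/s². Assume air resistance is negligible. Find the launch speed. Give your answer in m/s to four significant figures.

137.6 m/s

At the peak v_y = 0, so v_y0 = √(2gH) = √(2 × 9.81 × 139) = 52.22 m/s.
v_y0 = v₀ sin θ ⇒ v₀ = 52.22 / sin 22.3° = 137.6 m/s.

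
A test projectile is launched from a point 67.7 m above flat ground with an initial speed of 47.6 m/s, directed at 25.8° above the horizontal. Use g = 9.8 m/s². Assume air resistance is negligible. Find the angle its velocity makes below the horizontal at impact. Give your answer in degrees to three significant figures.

vₓ = 47.60 cos 25.8° = 42.86 m/s; v_y0 = 47.60 sin 25.8° = 20.72 m/s.
With up positive and y = 0 at the ground: y(t) = 67.7 + (20.72) t − 4.900 t². Setting y = 0 and taking the positive root: t = [20.72 + √(20.72² + 2·9.80·67.7)] / 9.80 = (20.72 + 41.91) / 9.80 = 6.390 s.
At impact: v_y = v_y0 − g t = −41.91 m/s; vₓ = 42.86 m/s.
Angle below horizontal: arctan(|v_y|/vₓ) = arctan(41.91/42.86) = 44.36°.

44.4°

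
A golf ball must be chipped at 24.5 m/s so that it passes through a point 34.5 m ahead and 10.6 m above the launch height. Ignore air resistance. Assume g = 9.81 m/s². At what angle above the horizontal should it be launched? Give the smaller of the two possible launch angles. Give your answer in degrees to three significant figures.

Trajectory: y = x tanθ − g x² (1 + tan²θ)/(2v₀²). With x = 34.5, y = 10.6, v₀ = 24.5, g = 9.81:
9.726 tan²θ − 34.5 tanθ + (20.33) = 0.
tanθ = [34.5 ± √(34.5² − 4 × 9.726 × (20.33))] / (2 × 9.726) = (34.5 ± 19.99) / 19.45, giving tanθ = 0.7461 or 2.801.
θ = 36.73° or 70.35°; the smaller is 36.73°.

36.7°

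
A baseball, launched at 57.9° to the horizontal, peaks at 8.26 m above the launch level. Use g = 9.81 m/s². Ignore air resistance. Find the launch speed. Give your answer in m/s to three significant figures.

15.0 m/s

At the peak v_y = 0, so v_y0 = √(2gH) = √(2 × 9.81 × 8.26) = 12.73 m/s.
v_y0 = v₀ sin θ ⇒ v₀ = 12.73 / sin 57.9° = 15.03 m/s.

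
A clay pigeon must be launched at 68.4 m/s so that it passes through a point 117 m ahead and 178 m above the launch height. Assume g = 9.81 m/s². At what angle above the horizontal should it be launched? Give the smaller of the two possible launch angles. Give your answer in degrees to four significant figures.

66.35°

Trajectory: y = x tanθ − g x² (1 + tan²θ)/(2v₀²). With x = 117, y = 178, v₀ = 68.4, g = 9.81:
14.35 tan²θ − 117 tanθ + (192.4) = 0.
tanθ = [117 ± √(117² − 4 × 14.35 × (192.4))] / (2 × 14.35) = (117 ± 51.45) / 28.70, giving tanθ = 2.284 or 5.869.
θ = 66.35° or 80.33°; the smaller is 66.35°.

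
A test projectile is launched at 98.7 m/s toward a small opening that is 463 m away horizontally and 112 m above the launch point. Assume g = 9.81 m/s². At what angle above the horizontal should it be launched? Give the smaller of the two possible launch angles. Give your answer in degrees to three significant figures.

28.5°

Trajectory: y = x tanθ − g x² (1 + tan²θ)/(2v₀²). With x = 463, y = 112, v₀ = 98.7, g = 9.81:
107.9 tan²θ − 463 tanθ + (219.9) = 0.
tanθ = [463 ± √(463² − 4 × 107.9 × (219.9))] / (2 × 107.9) = (463 ± 345.6) / 215.9, giving tanθ = 0.5440 or 3.746.
θ = 28.55° or 75.05°; the smaller is 28.55°.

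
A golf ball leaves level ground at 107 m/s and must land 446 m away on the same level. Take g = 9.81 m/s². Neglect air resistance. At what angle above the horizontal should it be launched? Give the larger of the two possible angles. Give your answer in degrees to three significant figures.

78.8°

From R = (v₀²/g) sin 2θ: sin 2θ = 9.81 × 446 / 11449 = 0.3822.
2θ = 22.47° or 180° − 22.47° = 157.5°, so θ = 11.23° or 78.77°.
The larger angle is 78.77°.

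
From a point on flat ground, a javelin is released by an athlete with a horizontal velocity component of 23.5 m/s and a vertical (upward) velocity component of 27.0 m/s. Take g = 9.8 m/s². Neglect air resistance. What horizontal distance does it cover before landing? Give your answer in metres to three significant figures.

Time aloft: T = 2 v_y0 / g = 2 × 27.00 / 9.80 = 5.510 s.
Range: R = vₓ T = 23.50 × 5.510 = 129.5 m.

129 m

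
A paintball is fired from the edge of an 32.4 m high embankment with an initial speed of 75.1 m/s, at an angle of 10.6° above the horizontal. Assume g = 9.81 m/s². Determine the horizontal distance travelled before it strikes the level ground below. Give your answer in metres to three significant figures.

vₓ = 75.10 cos 10.6° = 73.82 m/s; v_y0 = 75.10 sin 10.6° = 13.81 m/s.
The projectile lands when y = 32.4 + (13.81) t − ½·9.81·t² = 0. Positive root: t = (13.81 + √(13.81² + 2·9.81·32.4)) / 9.81 = (13.81 + 28.75) / 9.81 = 4.339 s.
Horizontal distance: R = vₓ t = 73.82 × 4.339 = 320.3 m.

320 m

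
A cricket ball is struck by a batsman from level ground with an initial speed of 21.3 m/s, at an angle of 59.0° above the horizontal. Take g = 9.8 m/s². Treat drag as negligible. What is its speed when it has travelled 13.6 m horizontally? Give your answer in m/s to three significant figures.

12.6 m/s

Horizontal component vₓ = 21.30 cos 59.0° = 10.97 m/s; vertical v_y0 = 21.30 sin 59.0° = 18.26 m/s.
Time to reach x = 13.6 m: t = x/vₓ = 13.6/10.97 = 1.240 s.
Vertical velocity there: v_y = v_y0 − g t = 18.26 − 9.80 × 1.240 = 6.109 m/s.
Speed: √(vₓ² + v_y²) = √(10.97² + 6.109²) = 12.56 m/s.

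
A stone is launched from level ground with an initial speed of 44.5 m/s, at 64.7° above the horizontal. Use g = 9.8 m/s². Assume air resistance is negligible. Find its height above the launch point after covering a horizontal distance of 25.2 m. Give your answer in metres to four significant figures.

44.71 m

Resolve: vₓ = 44.50 cos 64.7° = 19.02 m/s and v_y0 = 44.50 sin 64.7° = 40.23 m/s.
Time to reach x = 25.2 m: t = x/vₓ = 25.2/19.02 = 1.325 s.
Height: y = v_y0 t − ½ g t² = 40.23 × 1.325 − 4.900 × 1.325² = 53.31 − 8.604 = 44.71 m.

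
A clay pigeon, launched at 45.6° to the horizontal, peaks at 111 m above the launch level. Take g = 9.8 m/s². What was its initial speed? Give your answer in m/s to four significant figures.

At the peak v_y = 0, so v_y0 = √(2gH) = √(2 × 9.80 × 111) = 46.64 m/s.
v_y0 = v₀ sin θ ⇒ v₀ = 46.64 / sin 45.6° = 65.28 m/s.

65.28 m/s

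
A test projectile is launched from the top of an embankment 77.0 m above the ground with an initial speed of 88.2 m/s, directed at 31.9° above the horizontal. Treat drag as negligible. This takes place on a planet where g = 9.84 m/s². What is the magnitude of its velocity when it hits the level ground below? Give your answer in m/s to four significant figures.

Resolve: vₓ = 88.20 cos 31.9° = 74.88 m/s and v_y0 = 88.20 sin 31.9° = 46.61 m/s.
Vertical motion (up positive, ground at y = 0): 4.920 t² − (46.61) t − 77.0 = 0, so t = (46.61 + √(46.61² + 2·9.84·77.0)) / 9.84 = (46.61 + 60.73) / 9.84 = 10.91 s.
Vertical velocity at impact: v_y = v_y0 − g t = 46.61 − 9.84 × 10.91 = −60.73 m/s.
Speed: |v| = √(vₓ² + v_y²) = √(74.88² + 60.73²) = 96.41 m/s.

96.41 m/s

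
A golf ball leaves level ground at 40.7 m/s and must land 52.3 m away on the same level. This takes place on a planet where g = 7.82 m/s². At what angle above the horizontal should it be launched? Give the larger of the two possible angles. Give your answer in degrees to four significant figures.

82.85°

R = v₀² sin 2θ / g gives sin 2θ = gR/v₀² = 7.82·52.3/40.7² = 0.2469.
2θ = 14.29° or 180° − 14.29° = 165.7°, so θ = 7.147° or 82.85°.
The larger angle is 82.85°.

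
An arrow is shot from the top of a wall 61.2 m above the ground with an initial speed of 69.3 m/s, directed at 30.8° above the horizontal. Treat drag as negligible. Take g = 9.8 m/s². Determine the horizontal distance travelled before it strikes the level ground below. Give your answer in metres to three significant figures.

517 m

Resolve: vₓ = 69.30 cos 30.8° = 59.53 m/s and v_y0 = 69.30 sin 30.8° = 35.48 m/s.
With up positive and y = 0 at the ground: y(t) = 61.2 + (35.48) t − 4.900 t². Setting y = 0 and taking the positive root: t = [35.48 + √(35.48² + 2·9.80·61.2)] / 9.80 = (35.48 + 49.59) / 9.80 = 8.681 s.
Horizontal distance: R = vₓ t = 59.53 × 8.681 = 516.7 m.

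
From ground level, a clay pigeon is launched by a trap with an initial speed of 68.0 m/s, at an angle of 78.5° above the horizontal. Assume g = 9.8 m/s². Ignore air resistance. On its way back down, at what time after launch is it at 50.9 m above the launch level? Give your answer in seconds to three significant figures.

vₓ = 68.00 cos 78.5° = 13.56 m/s; v_y0 = 68.00 sin 78.5° = 66.63 m/s.
Height y(t) = 66.63 t − 4.900 t² = 50.9 gives 4.900 t² − 66.63 t + 50.9 = 0.
Quadratic formula: t = (66.63 ± √3442.6) / 9.80 = (66.63 ± 58.67) / 9.80 → t = 0.8124 s or 12.79 s.
The descending-branch root is 12.79 s.

12.8 s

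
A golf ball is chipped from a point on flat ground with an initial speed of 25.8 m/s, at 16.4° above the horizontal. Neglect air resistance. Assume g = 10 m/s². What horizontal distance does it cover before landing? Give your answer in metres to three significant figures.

Components: vₓ = 25.80 cos 16.4° = 24.75 m/s, v_y0 = 25.80 sin 16.4° = 7.284 m/s.
Time aloft: T = 2 v_y0 / g = 2 × 7.284 / 10.0 = 1.457 s.
Range: R = vₓ T = 24.75 × 1.457 = 36.06 m.

36.1 m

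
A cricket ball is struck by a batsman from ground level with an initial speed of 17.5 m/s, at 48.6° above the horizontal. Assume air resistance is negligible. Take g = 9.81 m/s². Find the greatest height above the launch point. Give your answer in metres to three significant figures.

vₓ = 17.50 cos 48.6° = 11.57 m/s; v_y0 = 17.50 sin 48.6° = 13.13 m/s.
At the apex v_y = 0, so H = v_y0²/(2g) = 13.13²/19.62 = 8.783 m.

8.78 m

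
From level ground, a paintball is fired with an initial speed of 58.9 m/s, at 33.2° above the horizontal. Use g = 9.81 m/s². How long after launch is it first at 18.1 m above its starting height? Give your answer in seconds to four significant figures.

Resolve: vₓ = 58.90 cos 33.2° = 49.29 m/s and v_y0 = 58.90 sin 33.2° = 32.25 m/s.
Set y = v_y0 t − ½ g t² = 18.1: 4.905 t² − 32.25 t + 18.1 = 0.
t = [32.25 ± √(32.25² − 2·9.81·18.1)] / 9.81 = (32.25 ± 26.17) / 9.81, so t = 0.6196 s or t = 5.956 s.
The first (ascending) time is 0.6196 s.

0.6196 s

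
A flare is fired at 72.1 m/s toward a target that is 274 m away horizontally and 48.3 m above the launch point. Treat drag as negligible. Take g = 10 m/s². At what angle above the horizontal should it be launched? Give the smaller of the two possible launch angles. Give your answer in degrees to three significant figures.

Trajectory: y = x tanθ − g x² (1 + tan²θ)/(2v₀²). With x = 274, y = 48.3, v₀ = 72.1, g = 10.0:
72.21 tan²θ − 274 tanθ + (120.5) = 0.
tanθ = [274 ± √(274² − 4 × 72.21 × (120.5))] / (2 × 72.21) = (274 ± 200.7) / 144.4, giving tanθ = 0.5078 or 3.287.
θ = 26.92° or 73.08°; the smaller is 26.92°.

26.9°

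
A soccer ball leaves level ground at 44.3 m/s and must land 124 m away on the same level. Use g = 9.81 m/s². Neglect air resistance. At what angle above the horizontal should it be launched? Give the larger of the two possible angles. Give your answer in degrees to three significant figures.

70.8°

R = v₀² sin 2θ / g gives sin 2θ = gR/v₀² = 9.81·124/44.3² = 0.6198.
2θ = 38.30° or 180° − 38.30° = 141.7°, so θ = 19.15° or 70.85°.
The larger angle is 70.85°.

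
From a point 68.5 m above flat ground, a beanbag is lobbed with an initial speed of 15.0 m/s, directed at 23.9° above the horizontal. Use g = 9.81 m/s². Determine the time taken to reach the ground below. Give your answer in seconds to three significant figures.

4.41 s

vₓ = 15.00 cos 23.9° = 13.71 m/s; v_y0 = 15.00 sin 23.9° = 6.077 m/s.
Vertical motion (up positive, ground at y = 0): 4.905 t² − (6.077) t − 68.5 = 0, so t = (6.077 + √(6.077² + 2·9.81·68.5)) / 9.81 = (6.077 + 37.16) / 9.81 = 4.408 s.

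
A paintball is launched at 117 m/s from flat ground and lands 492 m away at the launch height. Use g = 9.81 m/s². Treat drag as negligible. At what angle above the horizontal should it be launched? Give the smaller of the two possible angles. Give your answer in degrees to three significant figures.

10.3°

R = v₀² sin 2θ / g gives sin 2θ = gR/v₀² = 9.81·492/117² = 0.3526.
2θ = 20.65° or 180° − 20.65° = 159.4°, so θ = 10.32° or 79.68°.
The smaller angle is 10.32°.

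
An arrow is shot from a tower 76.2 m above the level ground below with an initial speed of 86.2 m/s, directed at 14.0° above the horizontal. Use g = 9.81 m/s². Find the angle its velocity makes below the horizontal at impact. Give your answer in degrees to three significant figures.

27.7°

Horizontal component vₓ = 86.20 cos 14.0° = 83.64 m/s; vertical v_y0 = 86.20 sin 14.0° = 20.85 m/s.
Vertical motion (up positive, ground at y = 0): 4.905 t² − (20.85) t − 76.2 = 0, so t = (20.85 + √(20.85² + 2·9.81·76.2)) / 9.81 = (20.85 + 43.93) / 9.81 = 6.604 s.
At impact: v_y = v_y0 − g t = −43.93 m/s; vₓ = 83.64 m/s.
Angle below horizontal: arctan(|v_y|/vₓ) = arctan(43.93/83.64) = 27.71°.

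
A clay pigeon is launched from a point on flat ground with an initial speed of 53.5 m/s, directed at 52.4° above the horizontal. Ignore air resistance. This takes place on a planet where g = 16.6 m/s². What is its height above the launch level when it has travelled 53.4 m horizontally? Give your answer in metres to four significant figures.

47.13 m

Horizontal component vₓ = 53.50 cos 52.4° = 32.64 m/s; vertical v_y0 = 53.50 sin 52.4° = 42.39 m/s.
At x = 53.4 m, t = x/vₓ = 53.4/32.64 = 1.636 s.
Height: y = v_y0 t − ½ g t² = 42.39 × 1.636 − 8.300 × 1.636² = 69.34 − 22.21 = 47.13 m.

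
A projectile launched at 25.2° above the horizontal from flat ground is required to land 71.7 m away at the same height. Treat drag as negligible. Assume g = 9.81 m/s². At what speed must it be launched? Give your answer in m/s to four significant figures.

Level-ground range: R = v₀² sin(2θ)/g, so v₀ = √(gR / sin 2θ).
v₀ = √(9.81 × 71.7 / sin 50.40°) = √(703.4 / 0.7705) = √912.87 = 30.21 m/s.

30.21 m/s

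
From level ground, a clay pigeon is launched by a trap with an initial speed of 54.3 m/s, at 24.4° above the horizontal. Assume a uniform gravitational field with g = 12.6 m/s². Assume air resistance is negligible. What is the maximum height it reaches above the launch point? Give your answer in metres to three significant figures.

20.0 m

Components: vₓ = 54.30 cos 24.4° = 49.45 m/s, v_y0 = 54.30 sin 24.4° = 22.43 m/s.
Maximum height: H = v_y0² / (2g) = 22.43² / (2 × 12.6) = 19.97 m.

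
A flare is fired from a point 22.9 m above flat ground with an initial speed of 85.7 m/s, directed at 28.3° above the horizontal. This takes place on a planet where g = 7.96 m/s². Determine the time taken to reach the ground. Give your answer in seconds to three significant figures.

Horizontal component vₓ = 85.70 cos 28.3° = 75.46 m/s; vertical v_y0 = 85.70 sin 28.3° = 40.63 m/s.
The projectile lands when y = 22.9 + (40.63) t − ½·7.96·t² = 0. Positive root: t = (40.63 + √(40.63² + 2·7.96·22.9)) / 7.96 = (40.63 + 44.89) / 7.96 = 10.74 s.

10.7 s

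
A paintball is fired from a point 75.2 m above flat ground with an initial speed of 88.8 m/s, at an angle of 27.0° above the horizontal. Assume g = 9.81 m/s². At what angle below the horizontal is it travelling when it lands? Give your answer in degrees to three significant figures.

vₓ = 88.80 cos 27.0° = 79.12 m/s; v_y0 = 88.80 sin 27.0° = 40.31 m/s.
Vertical motion (up positive, ground at y = 0): 4.905 t² − (40.31) t − 75.2 = 0, so t = (40.31 + √(40.31² + 2·9.81·75.2)) / 9.81 = (40.31 + 55.68) / 9.81 = 9.786 s.
At impact: v_y = v_y0 − g t = −55.68 m/s; vₓ = 79.12 m/s.
Angle below horizontal: arctan(|v_y|/vₓ) = arctan(55.68/79.12) = 35.14°.

35.1°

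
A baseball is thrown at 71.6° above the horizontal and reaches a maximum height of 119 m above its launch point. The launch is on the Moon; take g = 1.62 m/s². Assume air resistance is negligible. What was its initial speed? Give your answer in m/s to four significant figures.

20.69 m/s

At the peak v_y = 0, so v_y0 = √(2gH) = √(2 × 1.62 × 119) = 19.64 m/s.
v_y0 = v₀ sin θ ⇒ v₀ = 19.64 / sin 71.6° = 20.69 m/s.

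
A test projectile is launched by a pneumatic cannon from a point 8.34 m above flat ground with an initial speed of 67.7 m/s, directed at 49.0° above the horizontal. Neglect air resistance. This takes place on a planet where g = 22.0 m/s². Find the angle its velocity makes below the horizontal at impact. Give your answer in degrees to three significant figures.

Components: vₓ = 67.70 cos 49.0° = 44.42 m/s, v_y0 = 67.70 sin 49.0° = 51.09 m/s.
The projectile lands when y = 8.34 + (51.09) t − ½·22.0·t² = 0. Positive root: t = (51.09 + √(51.09² + 2·22.0·8.34)) / 22.0 = (51.09 + 54.57) / 22.0 = 4.803 s.
At impact: v_y = v_y0 − g t = −54.57 m/s; vₓ = 44.42 m/s.
Angle below horizontal: arctan(|v_y|/vₓ) = arctan(54.57/44.42) = 50.86°.

50.9°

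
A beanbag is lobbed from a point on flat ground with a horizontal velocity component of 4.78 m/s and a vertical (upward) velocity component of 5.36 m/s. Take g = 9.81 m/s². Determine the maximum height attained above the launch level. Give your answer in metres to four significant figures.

1.464 m

Maximum height: H = v_y0² / (2g) = 5.360² / (2 × 9.81) = 1.464 m.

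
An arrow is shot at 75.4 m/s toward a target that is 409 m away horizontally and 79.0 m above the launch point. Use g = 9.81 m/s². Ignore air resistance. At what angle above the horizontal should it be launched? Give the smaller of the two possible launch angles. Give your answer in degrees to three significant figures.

36.4°

Trajectory: y = x tanθ − g x² (1 + tan²θ)/(2v₀²). With x = 409, y = 79.0, v₀ = 75.4, g = 9.81:
144.3 tan²θ − 409 tanθ + (223.3) = 0.
tanθ = [409 ± √(409² − 4 × 144.3 × (223.3))] / (2 × 144.3) = (409 ± 195.8) / 288.7, giving tanθ = 0.7385 or 2.095.
θ = 36.44° or 64.49°; the smaller is 36.44°.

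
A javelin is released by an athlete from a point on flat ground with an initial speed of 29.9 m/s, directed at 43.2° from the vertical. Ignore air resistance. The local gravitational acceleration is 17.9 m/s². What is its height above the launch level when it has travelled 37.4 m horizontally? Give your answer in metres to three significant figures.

Horizontal component vₓ = 29.90 sin 43.2° = 20.47 m/s; vertical v_y0 = 29.90 cos 43.2° = 21.80 m/s.
x = vₓ t ⇒ t = 37.4/20.47 = 1.827 s.
Height: y = v_y0 t − ½ g t² = 21.80 × 1.827 − 8.950 × 1.827² = 39.83 − 29.88 = 9.944 m.

9.94 m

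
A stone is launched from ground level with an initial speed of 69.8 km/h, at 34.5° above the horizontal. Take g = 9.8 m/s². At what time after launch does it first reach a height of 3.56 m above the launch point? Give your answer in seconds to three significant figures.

0.393 s

Convert: 69.8 km/h = 69.8/3.6 = 19.39 m/s.
Horizontal component vₓ = 19.39 cos 34.5° = 15.98 m/s; vertical v_y0 = 19.39 sin 34.5° = 10.98 m/s.
Height y(t) = 10.98 t − 4.900 t² = 3.56 gives 4.900 t² − 10.98 t + 3.56 = 0.
Quadratic formula: t = (10.98 ± √50.828) / 9.80 = (10.98 ± 7.129) / 9.80 → t = 0.3931 s or 1.848 s.
The first (ascending) time is 0.3931 s.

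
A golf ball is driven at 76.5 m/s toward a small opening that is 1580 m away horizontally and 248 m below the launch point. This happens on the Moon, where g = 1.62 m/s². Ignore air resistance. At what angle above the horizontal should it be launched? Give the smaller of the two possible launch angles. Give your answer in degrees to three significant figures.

Trajectory: y = x tanθ − g x² (1 + tan²θ)/(2v₀²). With x = 1580, y = −248, v₀ = 76.5, g = 1.62:
345.5 tan²θ − 1580 tanθ + (97.52) = 0.
tanθ = [1580 ± √(1580² − 4 × 345.5 × (97.52))] / (2 × 345.5) = (1580 ± 1537) / 691.0, giving tanθ = 0.06258 or 4.510.
θ = 3.581° or 77.50°; the smaller is 3.581°.

3.58°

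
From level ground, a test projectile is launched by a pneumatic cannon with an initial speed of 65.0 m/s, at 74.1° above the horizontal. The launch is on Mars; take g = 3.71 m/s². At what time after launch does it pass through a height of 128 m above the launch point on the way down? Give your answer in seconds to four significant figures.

31.51 s

Horizontal component vₓ = 65.00 cos 74.1° = 17.81 m/s; vertical v_y0 = 65.00 sin 74.1° = 62.51 m/s.
Set y = v_y0 t − ½ g t² = 128: 1.855 t² − 62.51 t + 128 = 0.
t = [62.51 ± √(62.51² − 2·3.71·128)] / 3.71 = (62.51 ± 54.39) / 3.71, so t = 2.190 s or t = 31.51 s.
The descending-branch root is 31.51 s.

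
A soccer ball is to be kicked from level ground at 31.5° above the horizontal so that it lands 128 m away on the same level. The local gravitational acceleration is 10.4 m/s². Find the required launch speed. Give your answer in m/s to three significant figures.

Level-ground range: R = v₀² sin(2θ)/g, so v₀ = √(gR / sin 2θ).
v₀ = √(10.4 × 128 / sin 63.00°) = √(1331 / 0.8910) = √1494.0 = 38.65 m/s.

38.7 m/s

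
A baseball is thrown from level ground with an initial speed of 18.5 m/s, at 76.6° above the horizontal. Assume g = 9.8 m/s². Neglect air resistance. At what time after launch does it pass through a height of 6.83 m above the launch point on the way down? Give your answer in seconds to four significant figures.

vₓ = 18.50 cos 76.6° = 4.287 m/s; v_y0 = 18.50 sin 76.6° = 18.00 m/s.
Height y(t) = 18.00 t − 4.900 t² = 6.83 gives 4.900 t² − 18.00 t + 6.83 = 0.
t = [18.00 ± √(18.00² − 2·9.80·6.83)] / 9.80 = (18.00 ± 13.78) / 9.80, so t = 0.4298 s or t = 3.243 s.
The descending-branch root is 3.243 s.

3.243 s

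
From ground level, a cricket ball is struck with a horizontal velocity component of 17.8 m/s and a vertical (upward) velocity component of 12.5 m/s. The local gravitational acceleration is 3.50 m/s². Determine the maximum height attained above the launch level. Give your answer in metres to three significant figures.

22.3 m

At the apex v_y = 0, so H = v_y0²/(2g) = 12.50²/7.000 = 22.32 m.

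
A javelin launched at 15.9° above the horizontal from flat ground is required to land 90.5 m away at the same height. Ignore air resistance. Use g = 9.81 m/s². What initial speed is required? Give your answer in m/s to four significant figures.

41.05 m/s

From R = (v₀² / g) sin 2θ: v₀ = √(gR / sin 2θ).
v₀ = √(9.81 × 90.5 / sin 31.80°) = √(887.8 / 0.5270) = √1684.8 = 41.05 m/s.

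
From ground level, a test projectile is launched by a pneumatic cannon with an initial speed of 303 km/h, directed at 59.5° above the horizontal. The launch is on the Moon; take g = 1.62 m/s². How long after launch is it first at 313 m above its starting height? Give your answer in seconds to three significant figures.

Convert: 303 km/h = 303/3.6 = 84.17 m/s.
vₓ = 84.17 cos 59.5° = 42.72 m/s; v_y0 = 84.17 sin 59.5° = 72.52 m/s.
Height y(t) = 72.52 t − 0.8100 t² = 313 gives 0.8100 t² − 72.52 t + 313 = 0.
t = [72.52 ± √(72.52² − 2·1.62·313)] / 1.62 = (72.52 ± 65.15) / 1.62, so t = 4.547 s or t = 84.98 s.
The first (ascending) time is 4.547 s.

4.55 s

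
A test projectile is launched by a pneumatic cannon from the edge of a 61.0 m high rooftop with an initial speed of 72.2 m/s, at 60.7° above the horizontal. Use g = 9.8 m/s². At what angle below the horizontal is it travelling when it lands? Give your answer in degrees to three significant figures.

Horizontal component vₓ = 72.20 cos 60.7° = 35.33 m/s; vertical v_y0 = 72.20 sin 60.7° = 62.96 m/s.
With up positive and y = 0 at the ground: y(t) = 61.0 + (62.96) t − 4.900 t². Setting y = 0 and taking the positive root: t = [62.96 + √(62.96² + 2·9.80·61.0)] / 9.80 = (62.96 + 71.83) / 9.80 = 13.75 s.
At impact: v_y = v_y0 − g t = −71.83 m/s; vₓ = 35.33 m/s.
Angle below horizontal: arctan(|v_y|/vₓ) = arctan(71.83/35.33) = 63.81°.

63.8°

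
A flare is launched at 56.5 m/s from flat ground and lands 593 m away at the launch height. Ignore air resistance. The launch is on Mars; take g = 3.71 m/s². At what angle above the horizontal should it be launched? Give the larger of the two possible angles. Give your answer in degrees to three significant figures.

R = v₀² sin 2θ / g gives sin 2θ = gR/v₀² = 3.71·593/56.5² = 0.6892.
2θ = 43.57° or 180° − 43.57° = 136.4°, so θ = 21.78° or 68.22°.
The larger angle is 68.22°.

68.2°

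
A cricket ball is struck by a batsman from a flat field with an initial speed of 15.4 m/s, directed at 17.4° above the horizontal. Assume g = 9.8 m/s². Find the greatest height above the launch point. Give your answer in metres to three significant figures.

1.08 m

Components: vₓ = 15.40 cos 17.4° = 14.70 m/s, v_y0 = 15.40 sin 17.4° = 4.605 m/s.
Peak height H = v_y0² / (2g) = 21.208 / 19.60 = 1.082 m.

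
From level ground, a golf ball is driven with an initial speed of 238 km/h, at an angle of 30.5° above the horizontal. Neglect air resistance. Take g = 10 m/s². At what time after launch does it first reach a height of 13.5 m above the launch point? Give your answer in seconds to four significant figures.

Convert: 238 km/h = 238/3.6 = 66.11 m/s.
vₓ = 66.11 cos 30.5° = 56.96 m/s; v_y0 = 66.11 sin 30.5° = 33.55 m/s.
Height y(t) = 33.55 t − 5.000 t² = 13.5 gives 5.000 t² − 33.55 t + 13.5 = 0.
t = [33.55 ± √(33.55² − 2·10.0·13.5)] / 10.0 = (33.55 ± 29.26) / 10.0, so t = 0.4299 s or t = 6.281 s.
The first (ascending) time is 0.4299 s.

0.4299 s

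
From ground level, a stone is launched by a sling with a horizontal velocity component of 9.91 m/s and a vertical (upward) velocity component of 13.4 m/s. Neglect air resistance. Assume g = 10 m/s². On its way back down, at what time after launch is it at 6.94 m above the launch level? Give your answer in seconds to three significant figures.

1.98 s

Set y = v_y0 t − ½ g t² = 6.94: 5.000 t² − 13.40 t + 6.94 = 0.
Quadratic formula: t = (13.40 ± √40.760) / 10.0 = (13.40 ± 6.384) / 10.0 → t = 0.7016 s or 1.978 s.
The descending-branch root is 1.978 s.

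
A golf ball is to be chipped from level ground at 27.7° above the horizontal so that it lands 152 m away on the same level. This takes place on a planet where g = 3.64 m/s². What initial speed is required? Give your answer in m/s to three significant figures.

25.9 m/s

On level ground R = v₀² sin 2θ / g ⇒ v₀ = √(gR / sin 2θ).
v₀ = √(3.64 × 152 / sin 55.40°) = √(553.3 / 0.8231) = √672.16 = 25.93 m/s.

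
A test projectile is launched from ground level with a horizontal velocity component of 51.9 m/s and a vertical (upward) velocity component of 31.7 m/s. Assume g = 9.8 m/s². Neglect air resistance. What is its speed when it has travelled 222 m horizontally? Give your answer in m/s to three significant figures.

52.9 m/s

Time to reach x = 222 m: t = x/vₓ = 222/51.90 = 4.277 s.
Vertical velocity there: v_y = v_y0 − g t = 31.70 − 9.80 × 4.277 = −10.22 m/s.
Speed: √(vₓ² + v_y²) = √(51.90² + 10.22²) = 52.90 m/s.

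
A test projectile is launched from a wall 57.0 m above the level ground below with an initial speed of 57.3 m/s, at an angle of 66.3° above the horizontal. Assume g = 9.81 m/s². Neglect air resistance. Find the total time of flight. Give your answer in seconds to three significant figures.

vₓ = 57.30 cos 66.3° = 23.03 m/s; v_y0 = 57.30 sin 66.3° = 52.47 m/s.
The projectile lands when y = 57.0 + (52.47) t − ½·9.81·t² = 0. Positive root: t = (52.47 + √(52.47² + 2·9.81·57.0)) / 9.81 = (52.47 + 62.22) / 9.81 = 11.69 s.

11.7 s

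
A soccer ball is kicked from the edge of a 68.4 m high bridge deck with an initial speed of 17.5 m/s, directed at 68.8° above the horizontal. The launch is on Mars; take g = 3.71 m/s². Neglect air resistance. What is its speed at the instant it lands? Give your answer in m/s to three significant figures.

vₓ = 17.50 cos 68.8° = 6.328 m/s; v_y0 = 17.50 sin 68.8° = 16.32 m/s.
Vertical motion (up positive, ground at y = 0): 1.855 t² − (16.32) t − 68.4 = 0, so t = (16.32 + √(16.32² + 2·3.71·68.4)) / 3.71 = (16.32 + 27.82) / 3.71 = 11.90 s.
Vertical velocity at impact: v_y = v_y0 − g t = 16.32 − 3.71 × 11.90 = −27.82 m/s.
Speed: |v| = √(vₓ² + v_y²) = √(6.328² + 27.82²) = 28.53 m/s.

28.5 m/s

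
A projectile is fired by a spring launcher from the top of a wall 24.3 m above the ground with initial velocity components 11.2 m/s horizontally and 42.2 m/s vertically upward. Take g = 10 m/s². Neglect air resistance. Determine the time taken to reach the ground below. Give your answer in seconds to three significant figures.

The projectile lands when y = 24.3 + (42.20) t − ½·10.0·t² = 0. Positive root: t = (42.20 + √(42.20² + 2·10.0·24.3)) / 10.0 = (42.20 + 47.61) / 10.0 = 8.981 s.

8.98 s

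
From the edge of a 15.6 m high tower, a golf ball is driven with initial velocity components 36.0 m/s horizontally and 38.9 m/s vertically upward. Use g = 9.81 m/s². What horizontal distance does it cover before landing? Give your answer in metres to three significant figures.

299 m

Vertical motion (up positive, ground at y = 0): 4.905 t² − (38.90) t − 15.6 = 0, so t = (38.90 + √(38.90² + 2·9.81·15.6)) / 9.81 = (38.90 + 42.65) / 9.81 = 8.313 s.
Horizontal distance: R = vₓ t = 36.00 × 8.313 = 299.3 m.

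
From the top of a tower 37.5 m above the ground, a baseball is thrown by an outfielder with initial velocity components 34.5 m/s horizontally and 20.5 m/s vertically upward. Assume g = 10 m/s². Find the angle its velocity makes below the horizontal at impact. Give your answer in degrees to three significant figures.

The projectile lands when y = 37.5 + (20.50) t − ½·10.0·t² = 0. Positive root: t = (20.50 + √(20.50² + 2·10.0·37.5)) / 10.0 = (20.50 + 34.21) / 10.0 = 5.471 s.
At impact: v_y = v_y0 − g t = −34.21 m/s; vₓ = 34.50 m/s.
Angle below horizontal: arctan(|v_y|/vₓ) = arctan(34.21/34.50) = 44.76°.

44.8°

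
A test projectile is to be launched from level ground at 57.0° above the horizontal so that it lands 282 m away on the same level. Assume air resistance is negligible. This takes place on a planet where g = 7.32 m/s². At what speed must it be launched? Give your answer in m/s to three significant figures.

47.5 m/s

From R = (v₀² / g) sin 2θ: v₀ = √(gR / sin 2θ).
v₀ = √(7.32 × 282 / sin 114.0°) = √(2064 / 0.9135) = √2259.6 = 47.54 m/s.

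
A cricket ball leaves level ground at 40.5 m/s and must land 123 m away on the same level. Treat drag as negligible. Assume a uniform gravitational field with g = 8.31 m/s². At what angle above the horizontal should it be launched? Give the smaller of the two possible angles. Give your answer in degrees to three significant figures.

Level-ground range R = v₀² sin(2θ)/g ⇒ sin(2θ) = gR/v₀² = 8.31 × 123 / 40.5² = 0.6232.
2θ = 38.55° or 180° − 38.55° = 141.5°, so θ = 19.27° or 70.73°.
The smaller angle is 19.27°.

19.3°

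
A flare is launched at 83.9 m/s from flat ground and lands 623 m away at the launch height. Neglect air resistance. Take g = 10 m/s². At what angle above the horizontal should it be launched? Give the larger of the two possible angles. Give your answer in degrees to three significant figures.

58.9°

Level-ground range R = v₀² sin(2θ)/g ⇒ sin(2θ) = gR/v₀² = 10.0 × 623 / 83.9² = 0.8850.
2θ = 62.26° or 180° − 62.26° = 117.7°, so θ = 31.13° or 58.87°.
The larger angle is 58.87°.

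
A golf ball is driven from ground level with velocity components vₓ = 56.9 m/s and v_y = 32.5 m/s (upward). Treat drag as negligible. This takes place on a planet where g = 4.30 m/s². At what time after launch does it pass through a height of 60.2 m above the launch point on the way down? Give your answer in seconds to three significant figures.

13.0 s

Require v_y0 t − ½ g t² = 60.2, i.e. 2.150 t² − 32.50 t + 60.2 = 0.
t = [32.50 ± √(32.50² − 2·4.30·60.2)] / 4.30 = (32.50 ± 23.21) / 4.30, so t = 2.161 s or t = 12.95 s.
The descending-branch root is 12.95 s.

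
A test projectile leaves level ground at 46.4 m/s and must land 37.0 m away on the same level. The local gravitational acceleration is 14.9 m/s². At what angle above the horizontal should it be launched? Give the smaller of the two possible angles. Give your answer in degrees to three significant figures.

From R = (v₀²/g) sin 2θ: sin 2θ = 14.9 × 37.0 / 2153.0 = 0.2561.
2θ = 14.84° or 180° − 14.84° = 165.2°, so θ = 7.418° or 82.58°.
The smaller angle is 7.418°.

7.42°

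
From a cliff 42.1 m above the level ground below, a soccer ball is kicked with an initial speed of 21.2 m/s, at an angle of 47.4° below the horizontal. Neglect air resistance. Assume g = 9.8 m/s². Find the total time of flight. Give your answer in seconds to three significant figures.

1.74 s

Resolve: vₓ = 21.20 cos 47.4° = 14.35 m/s and v_y0 = −15.61 m/s (downward).
With up positive and y = 0 at the ground: y(t) = 42.1 + (−15.61) t − 4.900 t². Setting y = 0 and taking the positive root: t = [−15.61 + √(15.61² + 2·9.80·42.1)] / 9.80 = (−15.61 + 32.69) / 9.80 = 1.743 s.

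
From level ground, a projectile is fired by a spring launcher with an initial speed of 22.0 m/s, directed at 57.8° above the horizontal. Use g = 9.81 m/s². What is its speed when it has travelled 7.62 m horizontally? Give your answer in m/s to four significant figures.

Resolve: vₓ = 22.00 cos 57.8° = 11.72 m/s and v_y0 = 22.00 sin 57.8° = 18.62 m/s.
At x = 7.62 m, t = x/vₓ = 7.62/11.72 = 0.6500 s.
Vertical velocity there: v_y = v_y0 − g t = 18.62 − 9.81 × 0.6500 = 12.24 m/s.
Speed: √(vₓ² + v_y²) = √(11.72² + 12.24²) = 16.95 m/s.

16.95 m/s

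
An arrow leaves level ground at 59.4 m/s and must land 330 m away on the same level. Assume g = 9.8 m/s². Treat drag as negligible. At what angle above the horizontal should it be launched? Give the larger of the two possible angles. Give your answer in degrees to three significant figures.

From R = (v₀²/g) sin 2θ: sin 2θ = 9.80 × 330 / 3528.4 = 0.9166.
2θ = 66.43° or 180° − 66.43° = 113.6°, so θ = 33.22° or 56.78°.
The larger angle is 56.78°.

56.8°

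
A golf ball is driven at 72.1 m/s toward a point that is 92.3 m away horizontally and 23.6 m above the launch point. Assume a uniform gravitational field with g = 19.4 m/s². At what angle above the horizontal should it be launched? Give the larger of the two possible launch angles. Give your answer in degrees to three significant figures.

Trajectory: y = x tanθ − g x² (1 + tan²θ)/(2v₀²). With x = 92.3, y = 23.6, v₀ = 72.1, g = 19.4:
15.90 tan²θ − 92.3 tanθ + (39.50) = 0.
tanθ = [92.3 ± √(92.3² − 4 × 15.90 × (39.50))] / (2 × 15.90) = (92.3 ± 77.51) / 31.79, giving tanθ = 0.4652 or 5.341.
θ = 24.95° or 79.40°; the larger is 79.40°.

79.4°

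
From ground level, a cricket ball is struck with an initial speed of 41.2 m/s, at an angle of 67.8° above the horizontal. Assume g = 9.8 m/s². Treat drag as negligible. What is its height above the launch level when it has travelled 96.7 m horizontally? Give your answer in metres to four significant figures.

Horizontal component vₓ = 41.20 cos 67.8° = 15.57 m/s; vertical v_y0 = 41.20 sin 67.8° = 38.15 m/s.
x = vₓ t ⇒ t = 96.7/15.57 = 6.212 s.
Height: y = v_y0 t − ½ g t² = 38.15 × 6.212 − 4.900 × 6.212² = 237.0 − 189.1 = 47.88 m.

47.88 m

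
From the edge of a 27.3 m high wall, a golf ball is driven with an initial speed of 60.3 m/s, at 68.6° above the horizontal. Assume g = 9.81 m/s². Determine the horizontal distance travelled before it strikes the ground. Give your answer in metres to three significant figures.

262 m

vₓ = 60.30 cos 68.6° = 22.00 m/s; v_y0 = 60.30 sin 68.6° = 56.14 m/s.
With up positive and y = 0 at the ground: y(t) = 27.3 + (56.14) t − 4.905 t². Setting y = 0 and taking the positive root: t = [56.14 + √(56.14² + 2·9.81·27.3)] / 9.81 = (56.14 + 60.73) / 9.81 = 11.91 s.
Horizontal distance: R = vₓ t = 22.00 × 11.91 = 262.1 m.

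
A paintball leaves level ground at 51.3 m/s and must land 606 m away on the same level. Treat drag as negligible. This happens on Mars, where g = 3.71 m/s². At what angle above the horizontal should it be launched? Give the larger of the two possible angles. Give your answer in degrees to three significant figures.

Level-ground range R = v₀² sin(2θ)/g ⇒ sin(2θ) = gR/v₀² = 3.71 × 606 / 51.3² = 0.8543.
2θ = 58.68° or 180° − 58.68° = 121.3°, so θ = 29.34° or 60.66°.
The larger angle is 60.66°.

60.7°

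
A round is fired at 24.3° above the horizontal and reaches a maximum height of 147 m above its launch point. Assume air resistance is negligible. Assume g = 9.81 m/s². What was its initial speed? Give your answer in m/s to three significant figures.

131 m/s

At the peak v_y = 0, so v_y0 = √(2gH) = √(2 × 9.81 × 147) = 53.70 m/s.
v_y0 = v₀ sin θ ⇒ v₀ = 53.70 / sin 24.3° = 130.5 m/s.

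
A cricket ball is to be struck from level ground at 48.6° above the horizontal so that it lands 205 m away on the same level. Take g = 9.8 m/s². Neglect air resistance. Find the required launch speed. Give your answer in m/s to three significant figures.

Level-ground range: R = v₀² sin(2θ)/g, so v₀ = √(gR / sin 2θ).
v₀ = √(9.80 × 205 / sin 97.20°) = √(2009 / 0.9921) = √2025.0 = 45.00 m/s.

45.0 m/s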